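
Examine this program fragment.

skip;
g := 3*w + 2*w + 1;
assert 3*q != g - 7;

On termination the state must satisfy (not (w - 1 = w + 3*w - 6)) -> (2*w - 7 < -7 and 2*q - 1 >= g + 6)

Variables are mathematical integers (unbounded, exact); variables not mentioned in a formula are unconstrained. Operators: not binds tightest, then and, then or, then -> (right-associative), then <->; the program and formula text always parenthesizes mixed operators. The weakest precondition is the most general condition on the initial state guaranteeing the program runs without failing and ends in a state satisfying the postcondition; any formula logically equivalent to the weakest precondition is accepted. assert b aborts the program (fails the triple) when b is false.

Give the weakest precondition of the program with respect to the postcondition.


Working backward. After the program, the postcondition (not (w - 1 = w + 3*w - 6)) -> (2*w - 7 < -7 and 2*q - 1 >= g + 6) must hold; in canonical form it is (not (3*w = 5)) -> (2*w < 0 and 2*q >= g + 7).
Before assert 3*q != g - 7: 3*q != g - 7 and ((not (3*w = 5)) -> (2*w < 0 and 2*q >= g + 7))
Before g := 3*w + 2*w + 1: 3*q != 5*w - 6 and ((not (3*w = 5)) -> (2*w < 0 and 2*q >= 5*w + 8))
Before skip: 3*q != 5*w - 6 and ((not (3*w = 5)) -> (2*w < 0 and 2*q >= 5*w + 8))
Answer: WP = 3*q != 5*w - 6 and ((not (3*w = 5)) -> (2*w < 0 and 2*q >= 5*w + 8))


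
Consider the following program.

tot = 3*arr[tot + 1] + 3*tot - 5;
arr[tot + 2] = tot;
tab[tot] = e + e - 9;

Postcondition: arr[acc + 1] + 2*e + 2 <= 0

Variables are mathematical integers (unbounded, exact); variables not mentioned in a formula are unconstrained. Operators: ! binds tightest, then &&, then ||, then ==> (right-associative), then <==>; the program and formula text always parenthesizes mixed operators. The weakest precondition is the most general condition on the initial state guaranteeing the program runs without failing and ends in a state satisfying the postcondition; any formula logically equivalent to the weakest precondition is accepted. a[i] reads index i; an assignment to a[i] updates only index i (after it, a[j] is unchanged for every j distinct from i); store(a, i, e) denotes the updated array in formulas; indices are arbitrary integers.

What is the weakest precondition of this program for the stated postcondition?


Working backward. After the program, the postcondition arr[acc + 1] + 2*e + 2 <= 0 must hold; in canonical form it is arr[acc + 1] + 2*e <= -2.
Before tab[tot] := e + e - 9: arr[acc + 1] + 2*e <= -2
Before arr[tot + 2] := tot: store(arr, tot + 2, tot)[acc + 1] + 2*e <= -2
Before tot := 3*arr[tot + 1] + 3*tot - 5: store(arr, 3*arr[tot + 1] + 3*tot - 3, 3*arr[tot + 1] + 3*tot - 5)[acc + 1] + 2*e <= -2
Answer: WP = store(arr, 3*arr[tot + 1] + 3*tot - 3, 3*arr[tot + 1] + 3*tot - 5)[acc + 1] + 2*e <= -2


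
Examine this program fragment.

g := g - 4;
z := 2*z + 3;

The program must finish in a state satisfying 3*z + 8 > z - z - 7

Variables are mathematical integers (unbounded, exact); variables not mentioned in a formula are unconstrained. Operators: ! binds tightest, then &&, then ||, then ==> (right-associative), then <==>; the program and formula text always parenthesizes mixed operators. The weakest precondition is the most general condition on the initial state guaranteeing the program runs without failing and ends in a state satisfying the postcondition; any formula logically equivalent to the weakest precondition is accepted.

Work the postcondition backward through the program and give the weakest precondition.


Working backward. After the program, the postcondition 3*z + 8 > z - z - 7 must hold; in canonical form it is 3*z > -15.
Before z := 2*z + 3: 6*z > -24
Before g := g - 4: 6*z > -24
Answer: WP = 6*z > -24


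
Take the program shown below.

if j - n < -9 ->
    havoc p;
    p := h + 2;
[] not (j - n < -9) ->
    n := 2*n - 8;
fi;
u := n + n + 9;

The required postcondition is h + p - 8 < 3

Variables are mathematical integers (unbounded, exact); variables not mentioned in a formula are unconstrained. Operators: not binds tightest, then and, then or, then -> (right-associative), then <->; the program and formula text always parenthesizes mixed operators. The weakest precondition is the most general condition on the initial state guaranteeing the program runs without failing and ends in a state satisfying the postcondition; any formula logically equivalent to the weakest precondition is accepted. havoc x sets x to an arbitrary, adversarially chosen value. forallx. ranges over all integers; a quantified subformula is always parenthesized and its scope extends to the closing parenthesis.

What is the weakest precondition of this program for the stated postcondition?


Working backward. After the program, the postcondition h + p - 8 < 3 must hold; in canonical form it is h + p < 11.
Before u := n + n + 9: h + p < 11
Then branch requires 2*h < 9; else branch requires h + p < 11.
Before the if: (j < n - 9 -> 2*h < 9) and ((not (j < n - 9)) -> h + p < 11)
Answer: WP = (j < n - 9 -> 2*h < 9) and ((not (j < n - 9)) -> h + p < 11)


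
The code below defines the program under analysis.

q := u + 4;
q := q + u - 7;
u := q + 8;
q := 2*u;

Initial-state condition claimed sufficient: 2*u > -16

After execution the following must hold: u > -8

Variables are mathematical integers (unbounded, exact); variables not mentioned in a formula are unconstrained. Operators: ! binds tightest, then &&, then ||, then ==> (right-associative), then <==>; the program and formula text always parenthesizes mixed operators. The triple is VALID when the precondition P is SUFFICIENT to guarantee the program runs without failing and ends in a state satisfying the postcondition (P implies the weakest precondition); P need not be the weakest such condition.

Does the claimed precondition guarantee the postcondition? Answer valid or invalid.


Working backward. After the program, u > -8 must hold.
Before q := 2*u: u > -8
Before u := q + 8: q > -16
Before q := q + u - 7: q + u > -9
Before q := u + 4: 2*u > -13
The weakest precondition is 2*u > -13.
Check whether 2*u > -16 implies it.
Countermodel: at the initial state u = -7, the precondition holds but the weakest precondition fails.
Answer: invalid


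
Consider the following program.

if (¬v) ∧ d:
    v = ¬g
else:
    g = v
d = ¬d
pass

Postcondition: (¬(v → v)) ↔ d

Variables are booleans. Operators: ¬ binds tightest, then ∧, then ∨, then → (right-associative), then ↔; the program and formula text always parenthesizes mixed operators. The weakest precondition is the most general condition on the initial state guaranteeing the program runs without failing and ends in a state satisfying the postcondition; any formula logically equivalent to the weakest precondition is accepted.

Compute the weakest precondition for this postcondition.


Working backward. After the program, the postcondition (¬(v → v)) ↔ d must hold; in canonical form it is ¬d.
Before skip: ¬d
Before d := ¬d: d
Then branch requires d; else branch requires d.
Before the if: (((¬v) ∧ d) → d) ∧ ((¬((¬v) ∧ d)) → d)
Answer: WP = (((¬v) ∧ d) → d) ∧ ((¬((¬v) ∧ d)) → d)


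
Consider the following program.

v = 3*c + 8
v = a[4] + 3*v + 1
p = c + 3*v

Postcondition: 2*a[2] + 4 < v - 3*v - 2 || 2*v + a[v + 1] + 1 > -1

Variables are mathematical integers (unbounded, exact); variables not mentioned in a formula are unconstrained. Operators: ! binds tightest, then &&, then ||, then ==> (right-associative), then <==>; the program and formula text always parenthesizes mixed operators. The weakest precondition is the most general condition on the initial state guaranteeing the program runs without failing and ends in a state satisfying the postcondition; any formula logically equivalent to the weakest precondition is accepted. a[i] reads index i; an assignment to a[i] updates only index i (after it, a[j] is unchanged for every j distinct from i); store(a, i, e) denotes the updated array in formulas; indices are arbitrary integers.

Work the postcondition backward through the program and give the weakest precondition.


Working backward. After the program, the postcondition 2*a[2] + 4 < v - 3*v - 2 || 2*v + a[v + 1] + 1 > -1 must hold; in canonical form it is 2*a[2] + 2*v < -6 || a[v + 1] + 2*v > -2.
Before p := c + 3*v: 2*a[2] + 2*v < -6 || a[v + 1] + 2*v > -2
Before v := a[4] + 3*v + 1: 2*a[2] + 2*a[4] + 6*v < -8 || a[a[4] + 3*v + 2] + 2*a[4] + 6*v > -4
Before v := 3*c + 8: 2*a[2] + 2*a[4] + 18*c < -56 || a[a[4] + 9*c + 26] + 2*a[4] + 18*c > -52
Answer: WP = 2*a[2] + 2*a[4] + 18*c < -56 || a[a[4] + 9*c + 26] + 2*a[4] + 18*c > -52


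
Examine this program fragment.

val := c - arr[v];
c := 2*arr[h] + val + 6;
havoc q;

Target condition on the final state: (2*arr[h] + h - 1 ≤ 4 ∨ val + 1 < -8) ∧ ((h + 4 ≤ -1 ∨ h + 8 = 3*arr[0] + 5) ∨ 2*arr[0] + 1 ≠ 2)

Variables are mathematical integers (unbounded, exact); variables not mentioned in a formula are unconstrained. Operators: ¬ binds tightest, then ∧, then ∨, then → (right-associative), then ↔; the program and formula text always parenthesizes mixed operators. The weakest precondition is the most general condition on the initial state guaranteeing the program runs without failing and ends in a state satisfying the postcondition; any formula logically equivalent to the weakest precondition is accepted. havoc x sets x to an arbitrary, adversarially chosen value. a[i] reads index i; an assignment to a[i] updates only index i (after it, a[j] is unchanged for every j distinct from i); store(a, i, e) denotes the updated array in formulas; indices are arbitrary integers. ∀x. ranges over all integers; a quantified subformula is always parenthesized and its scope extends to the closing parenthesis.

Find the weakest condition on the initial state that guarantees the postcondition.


Working backward. After the program, the postcondition (2*arr[h] + h - 1 ≤ 4 ∨ val + 1 < -8) ∧ ((h + 4 ≤ -1 ∨ h + 8 = 3*arr[0] + 5) ∨ 2*arr[0] + 1 ≠ 2) must hold; in canonical form it is (2*arr[h] + h ≤ 5 ∨ val < -9) ∧ (h ≤ -5 ∨ h = 3*arr[0] - 3 ∨ 2*arr[0] ≠ 1).
Before havoc q: (2*arr[h] + h ≤ 5 ∨ val < -9) ∧ (h ≤ -5 ∨ h = 3*arr[0] - 3 ∨ 2*arr[0] ≠ 1)
Before c := 2*arr[h] + val + 6: (2*arr[h] + h ≤ 5 ∨ val < -9) ∧ (h ≤ -5 ∨ h = 3*arr[0] - 3 ∨ 2*arr[0] ≠ 1)
Before val := c - arr[v]: (2*arr[h] + h ≤ 5 ∨ c < arr[v] - 9) ∧ (h ≤ -5 ∨ h = 3*arr[0] - 3 ∨ 2*arr[0] ≠ 1)
Answer: WP = (2*arr[h] + h ≤ 5 ∨ c < arr[v] - 9) ∧ (h ≤ -5 ∨ h = 3*arr[0] - 3 ∨ 2*arr[0] ≠ 1)


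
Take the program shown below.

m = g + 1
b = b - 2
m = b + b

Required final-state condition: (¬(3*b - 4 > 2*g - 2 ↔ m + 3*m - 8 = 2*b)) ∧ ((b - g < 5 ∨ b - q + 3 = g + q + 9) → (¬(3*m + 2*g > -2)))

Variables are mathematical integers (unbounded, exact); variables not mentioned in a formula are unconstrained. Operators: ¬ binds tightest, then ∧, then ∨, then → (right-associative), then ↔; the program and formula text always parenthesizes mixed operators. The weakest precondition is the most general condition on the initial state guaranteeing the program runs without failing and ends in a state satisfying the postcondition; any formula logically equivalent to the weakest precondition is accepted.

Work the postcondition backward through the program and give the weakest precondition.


Working backward. After the program, the postcondition (¬(3*b - 4 > 2*g - 2 ↔ m + 3*m - 8 = 2*b)) ∧ ((b - g < 5 ∨ b - q + 3 = g + q + 9) → (¬(3*m + 2*g > -2))) must hold; in canonical form it is (¬(3*b > 2*g + 2 ↔ 4*m = 2*b + 8)) ∧ ((b < g + 5 ∨ b = g + 2*q + 6) → (¬(2*g + 3*m > -2))).
Before m := b + b: (¬(3*b > 2*g + 2 ↔ 6*b = 8)) ∧ ((b < g + 5 ∨ b = g + 2*q + 6) → (¬(6*b + 2*g > -2)))
Before b := b - 2: (¬(3*b > 2*g + 8 ↔ 6*b = 20)) ∧ ((b < g + 7 ∨ b = g + 2*q + 8) → (¬(6*b + 2*g > 10)))
Before m := g + 1: (¬(3*b > 2*g + 8 ↔ 6*b = 20)) ∧ ((b < g + 7 ∨ b = g + 2*q + 8) → (¬(6*b + 2*g > 10)))
Answer: WP = (¬(3*b > 2*g + 8 ↔ 6*b = 20)) ∧ ((b < g + 7 ∨ b = g + 2*q + 8) → (¬(6*b + 2*g > 10)))


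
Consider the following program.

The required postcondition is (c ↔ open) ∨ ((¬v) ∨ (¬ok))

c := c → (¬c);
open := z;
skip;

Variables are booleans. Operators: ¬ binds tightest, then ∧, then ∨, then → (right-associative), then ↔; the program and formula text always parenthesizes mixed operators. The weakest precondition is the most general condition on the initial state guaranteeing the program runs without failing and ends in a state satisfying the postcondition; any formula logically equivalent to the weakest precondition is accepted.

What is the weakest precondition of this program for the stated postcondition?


Working backward. After the program, the postcondition (c ↔ open) ∨ ((¬v) ∨ (¬ok)) must hold; in canonical form it is (c ↔ open) ∨ (¬v) ∨ (¬ok).
Before skip: (c ↔ open) ∨ (¬v) ∨ (¬ok)
Before open := z: (c ↔ z) ∨ (¬v) ∨ (¬ok)
Before c := c → (¬c): ((c → (¬c)) ↔ z) ∨ (¬v) ∨ (¬ok)
Answer: WP = ((c → (¬c)) ↔ z) ∨ (¬v) ∨ (¬ok)


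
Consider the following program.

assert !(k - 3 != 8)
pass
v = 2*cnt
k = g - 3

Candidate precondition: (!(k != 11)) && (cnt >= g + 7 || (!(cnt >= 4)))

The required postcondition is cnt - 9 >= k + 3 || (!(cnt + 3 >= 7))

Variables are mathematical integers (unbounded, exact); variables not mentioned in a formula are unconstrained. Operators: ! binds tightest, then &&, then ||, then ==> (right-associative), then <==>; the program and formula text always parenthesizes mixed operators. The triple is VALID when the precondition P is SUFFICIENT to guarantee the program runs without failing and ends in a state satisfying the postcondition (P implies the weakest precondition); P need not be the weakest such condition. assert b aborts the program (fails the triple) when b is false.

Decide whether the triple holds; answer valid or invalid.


Working backward. After the program, the postcondition cnt - 9 >= k + 3 || (!(cnt + 3 >= 7)) must hold; in canonical form it is cnt >= k + 12 || (!(cnt >= 4)).
Before k := g - 3: cnt >= g + 9 || (!(cnt >= 4))
Before v := 2*cnt: cnt >= g + 9 || (!(cnt >= 4))
Before skip: cnt >= g + 9 || (!(cnt >= 4))
Before assert !(k - 3 != 8): (!(k != 11)) && (cnt >= g + 9 || (!(cnt >= 4)))
The weakest precondition is (!(k != 11)) && (cnt >= g + 9 || (!(cnt >= 4))).
Check whether (!(k != 11)) && (cnt >= g + 7 || (!(cnt >= 4))) implies it.
Countermodel: at the initial state cnt = 7, g = 0, k = 11, the precondition holds but the weakest precondition fails.
Answer: invalid


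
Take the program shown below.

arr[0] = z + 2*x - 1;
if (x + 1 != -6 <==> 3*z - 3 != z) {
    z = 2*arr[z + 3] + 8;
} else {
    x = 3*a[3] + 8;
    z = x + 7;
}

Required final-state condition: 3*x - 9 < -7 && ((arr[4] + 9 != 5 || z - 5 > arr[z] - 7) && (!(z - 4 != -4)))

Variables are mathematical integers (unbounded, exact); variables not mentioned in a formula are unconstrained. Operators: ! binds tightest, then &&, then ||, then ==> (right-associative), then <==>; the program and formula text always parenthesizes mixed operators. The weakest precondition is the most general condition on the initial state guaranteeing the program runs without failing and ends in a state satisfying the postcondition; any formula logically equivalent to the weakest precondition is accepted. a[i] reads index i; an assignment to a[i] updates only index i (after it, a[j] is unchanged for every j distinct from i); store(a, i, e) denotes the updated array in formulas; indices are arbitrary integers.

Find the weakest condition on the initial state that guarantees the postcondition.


Working backward. After the program, the postcondition 3*x - 9 < -7 && ((arr[4] + 9 != 5 || z - 5 > arr[z] - 7) && (!(z - 4 != -4))) must hold; in canonical form it is 3*x < 2 && (arr[4] != -4 || z > arr[z] - 2) && (!(z != 0)).
Then branch requires 3*x < 2 && (arr[4] != -4 || 2*arr[z + 3] > arr[2*arr[z + 3] + 8] - 10) && (!(2*arr[z + 3] != -8)); else branch requires 9*a[3] < -22 && (arr[4] != -4 || 3*a[3] > arr[3*a[3] + 15] - 17) && (!(3*a[3] != -15)).
Before the if: ((x != -7 <==> 2*z != 3) ==> (3*x < 2 && (arr[4] != -4 || 2*arr[z + 3] > arr[2*arr[z + 3] + 8] - 10) && (!(2*arr[z + 3] != -8)))) && ((!(x != -7 <==> 2*z != 3)) ==> (9*a[3] < -22 && (arr[4] != -4 || 3*a[3] > arr[3*a[3] + 15] - 17) && (!(3*a[3] != -15))))
Before arr[0] := z + 2*x - 1: ((x != -7 <==> 2*z != 3) ==> (3*x < 2 && (arr[4] != -4 || 2*store(arr, 0, 2*x + z - 1)[z + 3] > store(arr, 0, 2*x + z - 1)[2*store(arr, 0, 2*x + z - 1)[z + 3] + 8] - 10) && (!(2*store(arr, 0, 2*x + z - 1)[z + 3] != -8)))) && ((!(x != -7 <==> 2*z != 3)) ==> (9*a[3] < -22 && (arr[4] != -4 || 3*a[3] > store(arr, 0, 2*x + z - 1)[3*a[3] + 15] - 17) && (!(3*a[3] != -15))))
Answer: WP = ((x != -7 <==> 2*z != 3) ==> (3*x < 2 && (arr[4] != -4 || 2*store(arr, 0, 2*x + z - 1)[z + 3] > store(arr, 0, 2*x + z - 1)[2*store(arr, 0, 2*x + z - 1)[z + 3] + 8] - 10) && (!(2*store(arr, 0, 2*x + z - 1)[z + 3] != -8)))) && ((!(x != -7 <==> 2*z != 3)) ==> (9*a[3] < -22 && (arr[4] != -4 || 3*a[3] > store(arr, 0, 2*x + z - 1)[3*a[3] + 15] - 17) && (!(3*a[3] != -15))))


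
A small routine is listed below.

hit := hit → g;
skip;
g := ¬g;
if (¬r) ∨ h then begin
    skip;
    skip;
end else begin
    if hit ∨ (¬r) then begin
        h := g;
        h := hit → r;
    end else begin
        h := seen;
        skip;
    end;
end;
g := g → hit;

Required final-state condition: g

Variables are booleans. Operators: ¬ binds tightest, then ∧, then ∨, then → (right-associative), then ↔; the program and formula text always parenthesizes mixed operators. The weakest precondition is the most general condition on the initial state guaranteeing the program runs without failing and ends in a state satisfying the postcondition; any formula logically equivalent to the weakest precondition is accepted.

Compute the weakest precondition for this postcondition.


Working backward. After the program, g must hold.
Before g := g → hit: g → hit
Then branch requires g → hit; else branch requires ((hit ∨ (¬r)) → (g → hit)) ∧ ((¬(hit ∨ (¬r))) → (g → hit)).
Before the if: (((¬r) ∨ h) → (g → hit)) ∧ ((¬((¬r) ∨ h)) → (((hit ∨ (¬r)) → (g → hit)) ∧ ((¬(hit ∨ (¬r))) → (g → hit))))
Before g := ¬g: (((¬r) ∨ h) → ((¬g) → hit)) ∧ ((¬((¬r) ∨ h)) → (((hit ∨ (¬r)) → ((¬g) → hit)) ∧ ((¬(hit ∨ (¬r))) → ((¬g) → hit))))
Before skip: (((¬r) ∨ h) → ((¬g) → hit)) ∧ ((¬((¬r) ∨ h)) → (((hit ∨ (¬r)) → ((¬g) → hit)) ∧ ((¬(hit ∨ (¬r))) → ((¬g) → hit))))
Before hit := hit → g: (((¬r) ∨ h) → ((¬g) → (hit → g))) ∧ ((¬((¬r) ∨ h)) → ((((hit → g) ∨ (¬r)) → ((¬g) → (hit → g))) ∧ ((¬((hit → g) ∨ (¬r))) → ((¬g) → (hit → g)))))
Answer: WP = (((¬r) ∨ h) → ((¬g) → (hit → g))) ∧ ((¬((¬r) ∨ h)) → ((((hit → g) ∨ (¬r)) → ((¬g) → (hit → g))) ∧ ((¬((hit → g) ∨ (¬r))) → ((¬g) → (hit → g)))))


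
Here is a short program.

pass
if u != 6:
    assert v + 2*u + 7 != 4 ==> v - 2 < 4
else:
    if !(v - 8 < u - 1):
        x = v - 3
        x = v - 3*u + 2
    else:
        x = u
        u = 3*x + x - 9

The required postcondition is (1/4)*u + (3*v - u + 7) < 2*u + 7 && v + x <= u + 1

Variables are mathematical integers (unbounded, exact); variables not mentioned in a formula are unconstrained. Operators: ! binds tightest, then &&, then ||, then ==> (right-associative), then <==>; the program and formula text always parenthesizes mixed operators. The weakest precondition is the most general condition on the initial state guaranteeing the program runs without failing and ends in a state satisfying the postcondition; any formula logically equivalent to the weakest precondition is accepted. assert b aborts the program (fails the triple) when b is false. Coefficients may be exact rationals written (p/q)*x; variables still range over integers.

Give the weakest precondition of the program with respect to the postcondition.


Working backward. After the program, the postcondition (1/4)*u + (3*v - u + 7) < 2*u + 7 && v + x <= u + 1 must hold; in canonical form it is 3*v < (11/4)*u && v + x <= u + 1.
Then branch requires (2*u + v != -3 ==> v < 6) && 3*v < (11/4)*u && v + x <= u + 1; else branch requires ((!(v < u + 7)) ==> (3*v < (11/4)*u && 2*v <= 4*u - 1)) && (v < u + 7 ==> (3*v < 11*u - 99/4 && v <= 3*u - 8)).
Before the if: (u != 6 ==> ((2*u + v != -3 ==> v < 6) && 3*v < (11/4)*u && v + x <= u + 1)) && ((!(u != 6)) ==> (((!(v < u + 7)) ==> (3*v < (11/4)*u && 2*v <= 4*u - 1)) && (v < u + 7 ==> (3*v < 11*u - 99/4 && v <= 3*u - 8))))
Before skip: (u != 6 ==> ((2*u + v != -3 ==> v < 6) && 3*v < (11/4)*u && v + x <= u + 1)) && ((!(u != 6)) ==> (((!(v < u + 7)) ==> (3*v < (11/4)*u && 2*v <= 4*u - 1)) && (v < u + 7 ==> (3*v < 11*u - 99/4 && v <= 3*u - 8))))
Answer: WP = (u != 6 ==> ((2*u + v != -3 ==> v < 6) && 3*v < (11/4)*u && v + x <= u + 1)) && ((!(u != 6)) ==> (((!(v < u + 7)) ==> (3*v < (11/4)*u && 2*v <= 4*u - 1)) && (v < u + 7 ==> (3*v < 11*u - 99/4 && v <= 3*u - 8))))


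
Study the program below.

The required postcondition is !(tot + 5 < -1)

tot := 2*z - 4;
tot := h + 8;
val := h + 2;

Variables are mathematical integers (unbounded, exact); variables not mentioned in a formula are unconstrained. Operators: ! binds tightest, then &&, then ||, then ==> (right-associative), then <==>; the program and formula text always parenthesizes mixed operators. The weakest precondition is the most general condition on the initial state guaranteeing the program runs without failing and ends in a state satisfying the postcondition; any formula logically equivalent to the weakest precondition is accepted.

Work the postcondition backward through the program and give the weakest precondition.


Working backward. After the program, the postcondition !(tot + 5 < -1) must hold; in canonical form it is !(tot < -6).
Before val := h + 2: !(tot < -6)
Before tot := h + 8: !(h < -14)
Before tot := 2*z - 4: !(h < -14)
Answer: WP = !(h < -14)


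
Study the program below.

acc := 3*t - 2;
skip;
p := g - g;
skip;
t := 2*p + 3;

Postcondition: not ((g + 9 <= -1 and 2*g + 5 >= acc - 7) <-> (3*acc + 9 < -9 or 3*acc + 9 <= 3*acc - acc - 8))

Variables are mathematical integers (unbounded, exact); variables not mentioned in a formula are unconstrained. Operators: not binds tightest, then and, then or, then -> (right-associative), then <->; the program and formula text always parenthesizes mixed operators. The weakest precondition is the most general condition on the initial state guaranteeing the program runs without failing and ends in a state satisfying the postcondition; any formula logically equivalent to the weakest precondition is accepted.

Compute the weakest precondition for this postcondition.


Working backward. After the program, the postcondition not ((g + 9 <= -1 and 2*g + 5 >= acc - 7) <-> (3*acc + 9 < -9 or 3*acc + 9 <= 3*acc - acc - 8)) must hold; in canonical form it is not ((g <= -10 and 2*g >= acc - 12) <-> (3*acc < -18 or acc <= -17)).
Before t := 2*p + 3: not ((g <= -10 and 2*g >= acc - 12) <-> (3*acc < -18 or acc <= -17))
Before skip: not ((g <= -10 and 2*g >= acc - 12) <-> (3*acc < -18 or acc <= -17))
Before p := g - g: not ((g <= -10 and 2*g >= acc - 12) <-> (3*acc < -18 or acc <= -17))
Before skip: not ((g <= -10 and 2*g >= acc - 12) <-> (3*acc < -18 or acc <= -17))
Before acc := 3*t - 2: not ((g <= -10 and 2*g >= 3*t - 14) <-> (9*t < -12 or 3*t <= -15))
Answer: WP = not ((g <= -10 and 2*g >= 3*t - 14) <-> (9*t < -12 or 3*t <= -15))


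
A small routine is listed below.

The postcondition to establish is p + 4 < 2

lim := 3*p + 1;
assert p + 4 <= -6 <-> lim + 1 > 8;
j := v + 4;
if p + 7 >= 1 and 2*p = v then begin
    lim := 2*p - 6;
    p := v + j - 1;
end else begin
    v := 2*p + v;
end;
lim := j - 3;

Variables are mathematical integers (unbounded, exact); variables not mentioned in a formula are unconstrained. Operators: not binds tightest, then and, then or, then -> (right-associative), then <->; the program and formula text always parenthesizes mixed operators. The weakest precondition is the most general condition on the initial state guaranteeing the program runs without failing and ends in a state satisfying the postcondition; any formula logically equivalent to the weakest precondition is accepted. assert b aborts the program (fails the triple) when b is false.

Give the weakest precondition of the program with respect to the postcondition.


Working backward. After the program, the postcondition p + 4 < 2 must hold; in canonical form it is p < -2.
Before lim := j - 3: p < -2
Then branch requires j + v < -1; else branch requires p < -2.
Before the if: ((p >= -6 and 2*p = v) -> j + v < -1) and ((not (p >= -6 and 2*p = v)) -> p < -2)
Before j := v + 4: ((p >= -6 and 2*p = v) -> 2*v < -5) and ((not (p >= -6 and 2*p = v)) -> p < -2)
Before assert p + 4 <= -6 <-> lim + 1 > 8: (p <= -10 <-> lim > 7) and ((p >= -6 and 2*p = v) -> 2*v < -5) and ((not (p >= -6 and 2*p = v)) -> p < -2)
Before lim := 3*p + 1: (p <= -10 <-> 3*p > 6) and ((p >= -6 and 2*p = v) -> 2*v < -5) and ((not (p >= -6 and 2*p = v)) -> p < -2)
Answer: WP = (p <= -10 <-> 3*p > 6) and ((p >= -6 and 2*p = v) -> 2*v < -5) and ((not (p >= -6 and 2*p = v)) -> p < -2)


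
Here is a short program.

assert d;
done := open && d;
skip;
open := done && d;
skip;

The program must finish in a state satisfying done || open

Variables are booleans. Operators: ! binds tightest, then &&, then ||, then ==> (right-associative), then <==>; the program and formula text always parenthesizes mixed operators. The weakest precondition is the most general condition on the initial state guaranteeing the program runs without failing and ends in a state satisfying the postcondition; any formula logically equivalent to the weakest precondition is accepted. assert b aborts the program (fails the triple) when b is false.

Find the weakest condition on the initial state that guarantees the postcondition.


Working backward. After the program, done || open must hold.
Before skip: done || open
Before open := done && d: done || (done && d)
Before skip: done || (done && d)
Before done := open && d: open && d
Before assert d: d && open
Answer: WP = d && open


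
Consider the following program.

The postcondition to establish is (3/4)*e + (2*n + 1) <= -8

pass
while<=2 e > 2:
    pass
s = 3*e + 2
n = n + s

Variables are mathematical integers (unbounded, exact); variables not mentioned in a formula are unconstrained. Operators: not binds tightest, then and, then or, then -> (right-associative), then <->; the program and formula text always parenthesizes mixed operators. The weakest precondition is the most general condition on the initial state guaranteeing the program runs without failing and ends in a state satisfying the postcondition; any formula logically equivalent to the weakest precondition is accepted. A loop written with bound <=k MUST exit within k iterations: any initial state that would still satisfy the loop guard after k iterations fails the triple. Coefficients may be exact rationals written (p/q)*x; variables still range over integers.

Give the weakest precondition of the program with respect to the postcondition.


Working backward. After the program, the postcondition (3/4)*e + (2*n + 1) <= -8 must hold; in canonical form it is (3/4)*e + 2*n <= -9.
Before n := n + s: (3/4)*e + 2*n + 2*s <= -9
Before s := 3*e + 2: (27/4)*e + 2*n <= -13
Before the loop (bound <=2), unroll the exhaustion recursion (WP_0 = exit-now case; WP_j = one more guarded iteration, up to j = 2):
  WP_0: (not (e > 2)) and (27/4)*e + 2*n <= -13
  WP_1: (e > 2 -> ((not (e > 2)) and (27/4)*e + 2*n <= -13)) and ((not (e > 2)) -> (27/4)*e + 2*n <= -13)
  WP_2: (e > 2 -> ((e > 2 -> ((not (e > 2)) and (27/4)*e + 2*n <= -13)) and ((not (e > 2)) -> (27/4)*e + 2*n <= -13))) and ((not (e > 2)) -> (27/4)*e + 2*n <= -13)
So before the loop: (e > 2 -> ((e > 2 -> ((not (e > 2)) and (27/4)*e + 2*n <= -13)) and ((not (e > 2)) -> (27/4)*e + 2*n <= -13))) and ((not (e > 2)) -> (27/4)*e + 2*n <= -13)
Before skip: (e > 2 -> ((e > 2 -> ((not (e > 2)) and (27/4)*e + 2*n <= -13)) and ((not (e > 2)) -> (27/4)*e + 2*n <= -13))) and ((not (e > 2)) -> (27/4)*e + 2*n <= -13)
Answer: WP = (e > 2 -> ((e > 2 -> ((not (e > 2)) and (27/4)*e + 2*n <= -13)) and ((not (e > 2)) -> (27/4)*e + 2*n <= -13))) and ((not (e > 2)) -> (27/4)*e + 2*n <= -13)


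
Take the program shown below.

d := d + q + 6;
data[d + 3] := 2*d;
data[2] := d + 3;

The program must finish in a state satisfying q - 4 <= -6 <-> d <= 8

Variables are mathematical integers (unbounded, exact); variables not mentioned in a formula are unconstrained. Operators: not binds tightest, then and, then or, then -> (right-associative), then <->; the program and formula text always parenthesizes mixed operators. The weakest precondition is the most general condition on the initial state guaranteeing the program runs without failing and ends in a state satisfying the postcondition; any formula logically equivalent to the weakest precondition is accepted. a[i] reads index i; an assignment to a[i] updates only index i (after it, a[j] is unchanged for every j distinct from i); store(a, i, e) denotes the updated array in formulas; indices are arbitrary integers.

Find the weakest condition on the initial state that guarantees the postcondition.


Working backward. After the program, the postcondition q - 4 <= -6 <-> d <= 8 must hold; in canonical form it is q <= -2 <-> d <= 8.
Before data[2] := d + 3: q <= -2 <-> d <= 8
Before data[d + 3] := 2*d: q <= -2 <-> d <= 8
Before d := d + q + 6: q <= -2 <-> d + q <= 2
Answer: WP = q <= -2 <-> d + q <= 2


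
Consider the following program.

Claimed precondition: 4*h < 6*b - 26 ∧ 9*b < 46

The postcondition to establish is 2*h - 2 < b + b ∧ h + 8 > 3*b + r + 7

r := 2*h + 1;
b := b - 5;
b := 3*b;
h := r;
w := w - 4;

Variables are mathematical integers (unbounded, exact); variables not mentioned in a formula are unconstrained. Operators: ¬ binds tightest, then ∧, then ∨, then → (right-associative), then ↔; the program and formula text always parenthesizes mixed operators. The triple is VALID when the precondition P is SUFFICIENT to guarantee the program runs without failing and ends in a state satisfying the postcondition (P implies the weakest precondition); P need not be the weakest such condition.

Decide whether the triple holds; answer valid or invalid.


Working backward. After the program, the postcondition 2*h - 2 < b + b ∧ h + 8 > 3*b + r + 7 must hold; in canonical form it is 2*h < 2*b + 2 ∧ h > 3*b + r - 1.
Before w := w - 4: 2*h < 2*b + 2 ∧ h > 3*b + r - 1
Before h := r: 2*r < 2*b + 2 ∧ 3*b < 1
Before b := 3*b: 2*r < 6*b + 2 ∧ 9*b < 1
Before b := b - 5: 2*r < 6*b - 28 ∧ 9*b < 46
Before r := 2*h + 1: 4*h < 6*b - 30 ∧ 9*b < 46
The weakest precondition is 4*h < 6*b - 30 ∧ 9*b < 46.
Check whether 4*h < 6*b - 26 ∧ 9*b < 46 implies it.
Countermodel: at the initial state b = 4, h = -1, the precondition holds but the weakest precondition fails.
Answer: invalid


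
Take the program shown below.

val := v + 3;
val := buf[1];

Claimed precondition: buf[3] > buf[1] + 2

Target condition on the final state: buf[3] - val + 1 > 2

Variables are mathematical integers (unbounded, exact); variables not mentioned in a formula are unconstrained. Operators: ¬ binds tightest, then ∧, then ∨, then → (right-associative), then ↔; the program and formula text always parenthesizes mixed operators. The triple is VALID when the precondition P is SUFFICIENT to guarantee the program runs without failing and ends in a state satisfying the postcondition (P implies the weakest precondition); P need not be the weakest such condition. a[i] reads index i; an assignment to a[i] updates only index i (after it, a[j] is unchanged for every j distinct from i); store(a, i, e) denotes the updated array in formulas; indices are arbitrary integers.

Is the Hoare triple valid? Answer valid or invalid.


Working backward. After the program, the postcondition buf[3] - val + 1 > 2 must hold; in canonical form it is buf[3] > val + 1.
Before val := buf[1]: buf[3] > buf[1] + 1
Before val := v + 3: buf[3] > buf[1] + 1
The weakest precondition is buf[3] > buf[1] + 1.
Check whether buf[3] > buf[1] + 2 implies it.
Every state satisfying the precondition satisfies the weakest precondition: the implication holds.
Answer: valid


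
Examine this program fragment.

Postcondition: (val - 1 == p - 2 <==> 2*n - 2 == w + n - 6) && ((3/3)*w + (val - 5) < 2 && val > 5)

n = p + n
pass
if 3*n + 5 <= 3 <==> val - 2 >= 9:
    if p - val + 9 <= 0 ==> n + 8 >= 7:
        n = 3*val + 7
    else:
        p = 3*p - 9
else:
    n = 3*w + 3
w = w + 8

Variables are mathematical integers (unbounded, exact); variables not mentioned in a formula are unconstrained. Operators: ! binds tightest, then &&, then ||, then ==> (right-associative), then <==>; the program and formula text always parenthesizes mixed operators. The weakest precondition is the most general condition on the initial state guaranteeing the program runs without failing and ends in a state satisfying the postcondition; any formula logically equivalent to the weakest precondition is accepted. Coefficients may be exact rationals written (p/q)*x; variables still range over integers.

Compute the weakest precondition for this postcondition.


Working backward. After the program, the postcondition (val - 1 == p - 2 <==> 2*n - 2 == w + n - 6) && ((3/3)*w + (val - 5) < 2 && val > 5) must hold; in canonical form it is (val == p - 1 <==> n == w - 4) && val + w < 7 && val > 5.
Before w := w + 8: (val == p - 1 <==> n == w + 4) && val + w < -1 && val > 5
Then branch requires ((p <= val - 9 ==> n >= -1) ==> ((val == p - 1 <==> 3*val == w - 3) && val + w < -1 && val > 5)) && ((!(p <= val - 9 ==> n >= -1)) ==> ((val == 3*p - 10 <==> n == w + 4) && val + w < -1 && val > 5)); else branch requires (val == p - 1 <==> 2*w == 1) && val + w < -1 && val > 5.
Before the if: ((3*n <= -2 <==> val >= 11) ==> (((p <= val - 9 ==> n >= -1) ==> ((val == p - 1 <==> 3*val == w - 3) && val + w < -1 && val > 5)) && ((!(p <= val - 9 ==> n >= -1)) ==> ((val == 3*p - 10 <==> n == w + 4) && val + w < -1 && val > 5)))) && ((!(3*n <= -2 <==> val >= 11)) ==> ((val == p - 1 <==> 2*w == 1) && val + w < -1 && val > 5))
Before skip: ((3*n <= -2 <==> val >= 11) ==> (((p <= val - 9 ==> n >= -1) ==> ((val == p - 1 <==> 3*val == w - 3) && val + w < -1 && val > 5)) && ((!(p <= val - 9 ==> n >= -1)) ==> ((val == 3*p - 10 <==> n == w + 4) && val + w < -1 && val > 5)))) && ((!(3*n <= -2 <==> val >= 11)) ==> ((val == p - 1 <==> 2*w == 1) && val + w < -1 && val > 5))
Before n := p + n: ((3*n + 3*p <= -2 <==> val >= 11) ==> (((p <= val - 9 ==> n + p >= -1) ==> ((val == p - 1 <==> 3*val == w - 3) && val + w < -1 && val > 5)) && ((!(p <= val - 9 ==> n + p >= -1)) ==> ((val == 3*p - 10 <==> n + p == w + 4) && val + w < -1 && val > 5)))) && ((!(3*n + 3*p <= -2 <==> val >= 11)) ==> ((val == p - 1 <==> 2*w == 1) && val + w < -1 && val > 5))
Answer: WP = ((3*n + 3*p <= -2 <==> val >= 11) ==> (((p <= val - 9 ==> n + p >= -1) ==> ((val == p - 1 <==> 3*val == w - 3) && val + w < -1 && val > 5)) && ((!(p <= val - 9 ==> n + p >= -1)) ==> ((val == 3*p - 10 <==> n + p == w + 4) && val + w < -1 && val > 5)))) && ((!(3*n + 3*p <= -2 <==> val >= 11)) ==> ((val == p - 1 <==> 2*w == 1) && val + w < -1 && val > 5))


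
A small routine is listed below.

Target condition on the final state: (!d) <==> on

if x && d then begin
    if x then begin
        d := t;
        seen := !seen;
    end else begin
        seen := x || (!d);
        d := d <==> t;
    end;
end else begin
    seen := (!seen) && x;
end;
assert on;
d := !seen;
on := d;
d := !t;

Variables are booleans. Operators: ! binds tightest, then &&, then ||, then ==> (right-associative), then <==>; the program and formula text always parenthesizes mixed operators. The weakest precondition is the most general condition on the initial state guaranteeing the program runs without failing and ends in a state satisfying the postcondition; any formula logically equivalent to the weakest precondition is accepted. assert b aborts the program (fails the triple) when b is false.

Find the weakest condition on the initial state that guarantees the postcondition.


Working backward. After the program, (!d) <==> on must hold.
Before d := !t: t <==> on
Before on := d: t <==> d
Before d := !seen: t <==> (!seen)
Before assert on: on && (t <==> (!seen))
Then branch requires (x ==> (on && (t <==> seen))) && ((!x) ==> (on && (t <==> (!(x || (!d)))))); else branch requires on && (t <==> (!((!seen) && x))).
Before the if: ((x && d) ==> ((x ==> (on && (t <==> seen))) && ((!x) ==> (on && (t <==> (!(x || (!d)))))))) && ((!(x && d)) ==> (on && (t <==> (!((!seen) && x)))))
Answer: WP = ((x && d) ==> ((x ==> (on && (t <==> seen))) && ((!x) ==> (on && (t <==> (!(x || (!d)))))))) && ((!(x && d)) ==> (on && (t <==> (!((!seen) && x)))))


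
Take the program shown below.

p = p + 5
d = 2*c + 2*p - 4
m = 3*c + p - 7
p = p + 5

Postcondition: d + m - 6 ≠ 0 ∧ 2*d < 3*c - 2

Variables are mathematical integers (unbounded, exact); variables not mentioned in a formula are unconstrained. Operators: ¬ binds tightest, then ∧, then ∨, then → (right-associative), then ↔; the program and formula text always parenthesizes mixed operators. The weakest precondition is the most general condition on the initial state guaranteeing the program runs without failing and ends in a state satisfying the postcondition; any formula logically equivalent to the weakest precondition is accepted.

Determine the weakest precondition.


Working backward. After the program, the postcondition d + m - 6 ≠ 0 ∧ 2*d < 3*c - 2 must hold; in canonical form it is d + m ≠ 6 ∧ 2*d < 3*c - 2.
Before p := p + 5: d + m ≠ 6 ∧ 2*d < 3*c - 2
Before m := 3*c + p - 7: 3*c + d + p ≠ 13 ∧ 2*d < 3*c - 2
Before d := 2*c + 2*p - 4: 5*c + 3*p ≠ 17 ∧ c + 4*p < 6
Before p := p + 5: 5*c + 3*p ≠ 2 ∧ c + 4*p < -14
Answer: WP = 5*c + 3*p ≠ 2 ∧ c + 4*p < -14


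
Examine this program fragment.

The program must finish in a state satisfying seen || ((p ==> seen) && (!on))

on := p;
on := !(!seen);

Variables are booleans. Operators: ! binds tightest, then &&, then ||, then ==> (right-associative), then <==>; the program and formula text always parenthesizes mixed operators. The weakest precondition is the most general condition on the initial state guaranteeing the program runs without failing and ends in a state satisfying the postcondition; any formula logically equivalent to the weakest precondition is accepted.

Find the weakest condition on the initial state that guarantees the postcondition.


Working backward. After the program, seen || ((p ==> seen) && (!on)) must hold.
Before on := !(!seen): seen || ((p ==> seen) && (!seen))
Before on := p: seen || ((p ==> seen) && (!seen))
Answer: WP = seen || ((p ==> seen) && (!seen))


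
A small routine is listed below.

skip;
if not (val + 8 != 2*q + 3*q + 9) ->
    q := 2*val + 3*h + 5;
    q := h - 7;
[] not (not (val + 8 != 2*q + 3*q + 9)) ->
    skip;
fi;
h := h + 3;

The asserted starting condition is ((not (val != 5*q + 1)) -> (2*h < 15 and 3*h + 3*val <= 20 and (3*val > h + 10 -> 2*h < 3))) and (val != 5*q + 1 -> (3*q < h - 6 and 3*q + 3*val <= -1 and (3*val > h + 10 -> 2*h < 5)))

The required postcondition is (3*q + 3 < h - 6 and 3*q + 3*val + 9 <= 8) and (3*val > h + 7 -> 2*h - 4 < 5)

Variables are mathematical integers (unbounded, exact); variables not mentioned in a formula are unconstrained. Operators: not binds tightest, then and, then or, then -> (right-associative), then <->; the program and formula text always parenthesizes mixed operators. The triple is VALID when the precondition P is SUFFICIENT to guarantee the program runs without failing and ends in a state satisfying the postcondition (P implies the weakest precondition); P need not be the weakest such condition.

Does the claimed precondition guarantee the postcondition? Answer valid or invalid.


Working backward. After the program, the postcondition (3*q + 3 < h - 6 and 3*q + 3*val + 9 <= 8) and (3*val > h + 7 -> 2*h - 4 < 5) must hold; in canonical form it is 3*q < h - 9 and 3*q + 3*val <= -1 and (3*val > h + 7 -> 2*h < 9).
Before h := h + 3: 3*q < h - 6 and 3*q + 3*val <= -1 and (3*val > h + 10 -> 2*h < 3)
Then branch requires 2*h < 15 and 3*h + 3*val <= 20 and (3*val > h + 10 -> 2*h < 3); else branch requires 3*q < h - 6 and 3*q + 3*val <= -1 and (3*val > h + 10 -> 2*h < 3).
Before the if: ((not (val != 5*q + 1)) -> (2*h < 15 and 3*h + 3*val <= 20 and (3*val > h + 10 -> 2*h < 3))) and (val != 5*q + 1 -> (3*q < h - 6 and 3*q + 3*val <= -1 and (3*val > h + 10 -> 2*h < 3)))
Before skip: ((not (val != 5*q + 1)) -> (2*h < 15 and 3*h + 3*val <= 20 and (3*val > h + 10 -> 2*h < 3))) and (val != 5*q + 1 -> (3*q < h - 6 and 3*q + 3*val <= -1 and (3*val > h + 10 -> 2*h < 3)))
The weakest precondition is ((not (val != 5*q + 1)) -> (2*h < 15 and 3*h + 3*val <= 20 and (3*val > h + 10 -> 2*h < 3))) and (val != 5*q + 1 -> (3*q < h - 6 and 3*q + 3*val <= -1 and (3*val > h + 10 -> 2*h < 3))).
Check whether ((not (val != 5*q + 1)) -> (2*h < 15 and 3*h + 3*val <= 20 and (3*val > h + 10 -> 2*h < 3))) and (val != 5*q + 1 -> (3*q < h - 6 and 3*q + 3*val <= -1 and (3*val > h + 10 -> 2*h < 5))) implies it.
Countermodel: at the initial state h = 2, q = -6, val = 5, the precondition holds but the weakest precondition fails.
Answer: invalid
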